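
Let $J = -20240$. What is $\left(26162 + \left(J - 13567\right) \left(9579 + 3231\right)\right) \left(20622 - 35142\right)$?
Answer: $6287762696160$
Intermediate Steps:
$\left(26162 + \left(J - 13567\right) \left(9579 + 3231\right)\right) \left(20622 - 35142\right) = \left(26162 + \left(-20240 - 13567\right) \left(9579 + 3231\right)\right) \left(20622 - 35142\right) = \left(26162 - 433067670\right) \left(-14520\right) = \left(-433041508\right) \left(-14520\right) = 6287762696160$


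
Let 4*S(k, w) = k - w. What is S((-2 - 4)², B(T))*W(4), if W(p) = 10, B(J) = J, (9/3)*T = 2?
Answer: 265/3 ≈ 88.333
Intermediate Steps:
T = ⅔ (T = (⅓)*2 = ⅔ ≈ 0.66667)
S(k, w) = -w/4 + k/4 (S(k, w) = (k - w)/4 = -w/4 + k/4)
S((-2 - 4)², B(T))*W(4) = (-¼*⅔ + (-2 - 4)²/4)*10 = (-⅙ + (¼)*(-6)²)*10 = (-⅙ + (¼)*36)*10 = (-⅙ + 9)*10 = (53/6)*10 = 265/3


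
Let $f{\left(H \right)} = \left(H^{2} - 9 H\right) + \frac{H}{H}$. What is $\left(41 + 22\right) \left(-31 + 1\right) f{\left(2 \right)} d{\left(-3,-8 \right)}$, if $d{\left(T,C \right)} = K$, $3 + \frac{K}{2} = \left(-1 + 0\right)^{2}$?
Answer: $-98280$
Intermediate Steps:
$f{\left(H \right)} = 1 + H^{2} - 9 H$ ($f{\left(H \right)} = \left(H^{2} - 9 H\right) + 1 = 1 + H^{2} - 9 H$)
$K = -4$ ($K = -6 + 2 \left(-1 + 0\right)^{2} = -6 + 2 \left(-1\right)^{2} = -6 + 2 \cdot 1 = -6 + 2 = -4$)
$d{\left(T,C \right)} = -4$
$\left(41 + 22\right) \left(-31 + 1\right) f{\left(2 \right)} d{\left(-3,-8 \right)} = \left(41 + 22\right) \left(-31 + 1\right) \left(1 + 2^{2} - 18\right) \left(-4\right) = 63 \left(-30\right) \left(1 + 4 - 18\right) \left(-4\right) = \left(-1890\right) \left(-13\right) \left(-4\right) = 24570 \left(-4\right) = -98280$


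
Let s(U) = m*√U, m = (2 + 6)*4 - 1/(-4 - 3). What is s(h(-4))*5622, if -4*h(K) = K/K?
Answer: 632475*I/7 ≈ 90354.0*I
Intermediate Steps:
h(K) = -¼ (h(K) = -K/(4*K) = -¼*1 = -¼)
m = 225/7 (m = 8*4 - 1/(-7) = 32 - 1*(-⅐) = 32 + ⅐ = 225/7 ≈ 32.143)
s(U) = 225*√U/7
s(h(-4))*5622 = (225*√(-¼)/7)*5622 = (225*(I/2)/7)*5622 = (225*I/14)*5622 = 632475*I/7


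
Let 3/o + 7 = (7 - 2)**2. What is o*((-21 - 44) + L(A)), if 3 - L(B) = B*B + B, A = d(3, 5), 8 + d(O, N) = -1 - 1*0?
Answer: -67/3 ≈ -22.333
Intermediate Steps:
d(O, N) = -9 (d(O, N) = -8 + (-1 - 1*0) = -8 + (-1 + 0) = -8 - 1 = -9)
A = -9
L(B) = 3 - B - B**2 (L(B) = 3 - (B*B + B) = 3 - (B**2 + B) = 3 - (B + B**2) = 3 + (-B - B**2) = 3 - B - B**2)
o = 1/6 (o = 3/(-7 + (7 - 2)**2) = 3/(-7 + 5**2) = 3/(-7 + 25) = 3/18 = 3*(1/18) = 1/6 ≈ 0.16667)
o*((-21 - 44) + L(A)) = ((-21 - 44) + (3 - 1*(-9) - 1*(-9)**2))/6 = (-65 + (3 + 9 - 1*81))/6 = (-65 + (3 + 9 - 81))/6 = (-65 - 69)/6 = (1/6)*(-134) = -67/3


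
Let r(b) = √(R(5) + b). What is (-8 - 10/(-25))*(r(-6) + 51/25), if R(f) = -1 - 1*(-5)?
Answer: -1938/125 - 38*I*√2/5 ≈ -15.504 - 10.748*I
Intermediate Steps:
R(f) = 4 (R(f) = -1 + 5 = 4)
r(b) = √(4 + b)
(-8 - 10/(-25))*(r(-6) + 51/25) = (-8 - 10/(-25))*(√(4 - 6) + 51/25) = (-8 - 10*(-1)/25)*(√(-2) + 51*(1/25)) = (-8 - 1*(-⅖))*(I*√2 + 51/25) = (-8 + ⅖)*(51/25 + I*√2) = -38*(51/25 + I*√2)/5 = -1938/125 - 38*I*√2/5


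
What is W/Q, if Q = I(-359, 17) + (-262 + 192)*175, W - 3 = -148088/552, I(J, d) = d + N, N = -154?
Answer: 18304/854703 ≈ 0.021416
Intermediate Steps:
I(J, d) = -154 + d (I(J, d) = d - 154 = -154 + d)
W = -18304/69 (W = 3 - 148088/552 = 3 - 346*107/138 = 3 - 18511/69 = -18304/69 ≈ -265.28)
Q = -12387 (Q = (-154 + 17) + (-262 + 192)*175 = -137 - 70*175 = -137 - 12250 = -12387)
W/Q = -18304/69/(-12387) = -18304/69*(-1/12387) = 18304/854703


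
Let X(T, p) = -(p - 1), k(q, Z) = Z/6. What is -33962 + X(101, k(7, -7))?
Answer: -203759/6 ≈ -33960.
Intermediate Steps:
k(q, Z) = Z/6 (k(q, Z) = Z*(1/6) = Z/6)
X(T, p) = 1 - p (X(T, p) = -(-1 + p) = 1 - p)
-33962 + X(101, k(7, -7)) = -33962 + (1 - (-7)/6) = -33962 + (1 - 1*(-7/6)) = -33962 + (1 + 7/6) = -33962 + 13/6 = -203759/6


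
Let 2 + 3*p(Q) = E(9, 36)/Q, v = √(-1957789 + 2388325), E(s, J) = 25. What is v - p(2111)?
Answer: 1399/2111 + 2*√107634 ≈ 656.82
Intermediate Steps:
v = 2*√107634 (v = √430536 = 2*√107634 ≈ 656.15)
p(Q) = -⅔ + 25/(3*Q) (p(Q) = -⅔ + (25/Q)/3 = -⅔ + 25/(3*Q))
v - p(2111) = 2*√107634 - (25 - 2*2111)/(3*2111) = 2*√107634 - (25 - 4222)/(3*2111) = 2*√107634 - (-4197)/(3*2111) = 2*√107634 - 1*(-1399/2111) = 2*√107634 + 1399/2111 = 1399/2111 + 2*√107634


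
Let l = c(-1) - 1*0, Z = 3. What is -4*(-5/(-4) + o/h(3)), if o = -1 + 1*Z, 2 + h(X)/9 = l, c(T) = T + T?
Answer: -43/9 ≈ -4.7778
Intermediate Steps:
c(T) = 2*T
l = -2 (l = 2*(-1) - 1*0 = -2 + 0 = -2)
h(X) = -36 (h(X) = -18 + 9*(-2) = -18 - 18 = -36)
o = 2 (o = -1 + 1*3 = -1 + 3 = 2)
-4*(-5/(-4) + o/h(3)) = -4*(-5/(-4) + 2/(-36)) = -4*(-5*(-1/4) + 2*(-1/36)) = -4*(5/4 - 1/18) = -4*43/36 = -43/9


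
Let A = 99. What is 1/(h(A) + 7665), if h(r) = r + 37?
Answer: 1/7801 ≈ 0.00012819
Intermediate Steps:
h(r) = 37 + r
1/(h(A) + 7665) = 1/((37 + 99) + 7665) = 1/(136 + 7665) = 1/7801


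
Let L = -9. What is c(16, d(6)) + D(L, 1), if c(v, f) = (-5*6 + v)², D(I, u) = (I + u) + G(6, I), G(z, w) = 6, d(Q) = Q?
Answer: 194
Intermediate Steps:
D(I, u) = 6 + I + u (D(I, u) = (I + u) + 6 = 6 + I + u)
c(v, f) = (-30 + v)²
c(16, d(6)) + D(L, 1) = (-30 + 16)² + (6 - 9 + 1) = (-14)² - 2 = 196 - 2 = 194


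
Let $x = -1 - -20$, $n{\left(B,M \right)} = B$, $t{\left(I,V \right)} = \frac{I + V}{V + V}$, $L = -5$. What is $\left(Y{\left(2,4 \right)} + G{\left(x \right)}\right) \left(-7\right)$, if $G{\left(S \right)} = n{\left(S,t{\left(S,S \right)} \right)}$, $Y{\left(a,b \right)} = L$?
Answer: $-98$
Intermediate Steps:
$Y{\left(a,b \right)} = -5$
$t{\left(I,V \right)} = \frac{I + V}{2 V}$
$x = 19$ ($x = -1 + 20 = 19$)
$G{\left(S \right)} = S$
$\left(Y{\left(2,4 \right)} + G{\left(x \right)}\right) \left(-7\right) = \left(-5 + 19\right) \left(-7\right) = 14 \left(-7\right) = -98$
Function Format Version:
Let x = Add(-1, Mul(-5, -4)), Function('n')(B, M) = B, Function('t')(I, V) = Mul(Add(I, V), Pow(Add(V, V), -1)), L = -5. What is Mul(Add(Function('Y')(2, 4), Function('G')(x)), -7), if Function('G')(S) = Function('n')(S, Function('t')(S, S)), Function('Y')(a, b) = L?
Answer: -98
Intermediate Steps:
Function('Y')(a, b) = -5
Function('t')(I, V) = Mul(Rational(1, 2), Pow(V, -1), Add(I, V)) (Function('t')(I, V) = Mul(Add(I, V), Pow(Mul(2, V), -1)) = Mul(Add(I, V), Mul(Rational(1, 2), Pow(V, -1))) = Mul(Rational(1, 2), Pow(V, -1), Add(I, V)))
x = 19 (x = Add(-1, 20) = 19)
Function('G')(S) = S
Mul(Add(Function('Y')(2, 4), Function('G')(x)), -7) = Mul(Add(-5, 19), -7) = Mul(14, -7) = -98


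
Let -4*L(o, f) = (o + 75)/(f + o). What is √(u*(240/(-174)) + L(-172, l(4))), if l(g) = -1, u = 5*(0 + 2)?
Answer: I*√1402818421/10034 ≈ 3.7327*I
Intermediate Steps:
u = 10 (u = 5*2 = 10)
L(o, f) = -(75 + o)/(4*(f + o)) (L(o, f) = -(o + 75)/(4*(f + o)) = -(75 + o)/(4*(f + o)))
√(u*(240/(-174)) + L(-172, l(4))) = √(10*(240/(-174)) + (-75 - 1*(-172))/(4*(-1 - 172))) = √(10*(240*(-1/174)) + (¼)*(-75 + 172)/(-173)) = √(10*(-40/29) + (¼)*(-1/173)*97) = √(-400/29 - 97/692) = √(-279613/20068) = I*√1402818421/10034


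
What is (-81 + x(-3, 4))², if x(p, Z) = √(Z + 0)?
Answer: 6241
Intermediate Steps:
x(p, Z) = √Z
(-81 + x(-3, 4))² = (-81 + √4)² = (-81 + 2)² = (-79)² = 6241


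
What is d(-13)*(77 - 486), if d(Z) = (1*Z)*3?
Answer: 15951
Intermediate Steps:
d(Z) = 3*Z (d(Z) = Z*3 = 3*Z)
d(-13)*(77 - 486) = (3*(-13))*(77 - 486) = -39*(-409) = 15951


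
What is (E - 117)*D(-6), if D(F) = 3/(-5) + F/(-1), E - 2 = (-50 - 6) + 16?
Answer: -837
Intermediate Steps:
E = -38 (E = 2 + ((-50 - 6) + 16) = 2 + (-56 + 16) = 2 - 40 = -38)
D(F) = -⅗ - F (D(F) = 3*(-⅕) + F*(-1) = -⅗ - F)
(E - 117)*D(-6) = (-38 - 117)*(-⅗ - 1*(-6)) = -155*(-⅗ + 6) = -155*27/5 = -837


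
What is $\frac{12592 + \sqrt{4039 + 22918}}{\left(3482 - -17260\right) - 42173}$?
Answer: $- \frac{12592}{21431} - \frac{\sqrt{26957}}{21431} \approx -0.59522$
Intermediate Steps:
$\frac{12592 + \sqrt{4039 + 22918}}{\left(3482 - -17260\right) - 42173} = \frac{12592 + \sqrt{26957}}{\left(3482 + 17260\right) - 42173} = \frac{12592 + \sqrt{26957}}{20742 - 42173} = \frac{12592 + \sqrt{26957}}{-21431} = \left(12592 + \sqrt{26957}\right) \left(- \frac{1}{21431}\right) = - \frac{12592}{21431} - \frac{\sqrt{26957}}{21431}$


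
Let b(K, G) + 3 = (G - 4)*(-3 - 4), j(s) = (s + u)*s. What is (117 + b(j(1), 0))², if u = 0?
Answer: 20164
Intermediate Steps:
j(s) = s² (j(s) = (s + 0)*s = s*s = s²)
b(K, G) = 25 - 7*G (b(K, G) = -3 + (G - 4)*(-3 - 4) = -3 + (-4 + G)*(-7) = -3 + (28 - 7*G) = 25 - 7*G)
(117 + b(j(1), 0))² = (117 + (25 - 7*0))² = (117 + (25 + 0))² = (117 + 25)² = 142² = 20164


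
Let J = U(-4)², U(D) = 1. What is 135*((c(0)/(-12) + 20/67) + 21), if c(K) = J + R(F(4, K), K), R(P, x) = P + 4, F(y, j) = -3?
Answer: 382275/134 ≈ 2852.8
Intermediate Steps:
R(P, x) = 4 + P
J = 1 (J = 1² = 1)
c(K) = 2 (c(K) = 1 + (4 - 3) = 1 + 1 = 2)
135*((c(0)/(-12) + 20/67) + 21) = 135*((2/(-12) + 20/67) + 21) = 135*((2*(-1/12) + 20*(1/67)) + 21) = 135*((-⅙ + 20/67) + 21) = 135*(53/402 + 21) = 135*(8495/402) = 382275/134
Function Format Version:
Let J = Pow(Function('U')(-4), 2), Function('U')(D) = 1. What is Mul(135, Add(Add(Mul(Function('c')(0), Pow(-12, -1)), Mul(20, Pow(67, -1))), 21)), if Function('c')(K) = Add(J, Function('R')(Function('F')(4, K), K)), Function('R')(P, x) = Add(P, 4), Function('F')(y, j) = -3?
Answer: Rational(382275, 134) ≈ 2852.8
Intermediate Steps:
Function('R')(P, x) = Add(4, P)
J = 1 (J = Pow(1, 2) = 1)
Function('c')(K) = 2 (Function('c')(K) = Add(1, Add(4, -3)) = Add(1, 1) = 2)
Mul(135, Add(Add(Mul(Function('c')(0), Pow(-12, -1)), Mul(20, Pow(67, -1))), 21)) = Mul(135, Add(Add(Mul(2, Pow(-12, -1)), Mul(20, Pow(67, -1))), 21)) = Mul(135, Add(Add(Mul(2, Rational(-1, 12)), Mul(20, Rational(1, 67))), 21)) = Mul(135, Add(Add(Rational(-1, 6), Rational(20, 67)), 21)) = Mul(135, Add(Rational(53, 402), 21)) = Mul(135, Rational(8495, 402)) = Rational(382275, 134)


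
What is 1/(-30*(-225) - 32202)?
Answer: -1/25452 ≈ -3.9290e-5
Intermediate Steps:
1/(-30*(-225) - 32202) = 1/(6750 - 32202) = 1/(-25452) = -1/25452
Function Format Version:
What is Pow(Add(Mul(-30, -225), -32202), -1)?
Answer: Rational(-1, 25452) ≈ -3.9290e-5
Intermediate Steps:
Pow(Add(Mul(-30, -225), -32202), -1) = Pow(Add(6750, -32202), -1) = Pow(-25452, -1) = Rational(-1, 25452)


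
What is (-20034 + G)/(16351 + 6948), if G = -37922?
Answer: -57956/23299 ≈ -2.4875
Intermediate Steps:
(-20034 + G)/(16351 + 6948) = (-20034 - 37922)/(16351 + 6948) = -57956/23299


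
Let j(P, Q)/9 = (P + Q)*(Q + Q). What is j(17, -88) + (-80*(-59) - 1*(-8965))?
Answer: 126149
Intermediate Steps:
j(P, Q) = 18*Q*(P + Q) (j(P, Q) = 9*((P + Q)*(Q + Q)) = 9*((P + Q)*(2*Q)) = 9*(2*Q*(P + Q)) = 18*Q*(P + Q))
j(17, -88) + (-80*(-59) - 1*(-8965)) = 18*(-88)*(17 - 88) + (-80*(-59) - 1*(-8965)) = 18*(-88)*(-71) + (4720 + 8965) = 112464 + 13685 = 126149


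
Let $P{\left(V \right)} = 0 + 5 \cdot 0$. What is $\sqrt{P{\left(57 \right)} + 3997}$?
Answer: $\sqrt{3997} \approx 63.222$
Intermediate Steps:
$P{\left(V \right)} = 0$ ($P{\left(V \right)} = 0 + 0 = 0$)
$\sqrt{P{\left(57 \right)} + 3997} = \sqrt{0 + 3997} = \sqrt{3997}$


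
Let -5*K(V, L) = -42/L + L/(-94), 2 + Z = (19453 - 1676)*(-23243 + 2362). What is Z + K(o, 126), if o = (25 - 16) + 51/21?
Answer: -261697084759/705 ≈ -3.7120e+8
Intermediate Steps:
Z = -371201539 (Z = -2 + (19453 - 1676)*(-23243 + 2362) = -2 + 17777*(-20881) = -2 - 371201537 = -371201539)
o = 80/7 (o = 9 + 51*(1/21) = 9 + 17/7 = 80/7 ≈ 11.429)
K(V, L) = L/470 + 42/(5*L) (K(V, L) = -(-42/L + L/(-94))/5 = -(-42/L + L*(-1/94))/5 = -(-42/L - L/94)/5 = L/470 + 42/(5*L))
Z + K(o, 126) = -371201539 + (1/470)*(3948 + 126²)/126 = -371201539 + (1/470)*(1/126)*(3948 + 15876) = -371201539 + (1/470)*(1/126)*19824 = -371201539 + 236/705 = -261697084759/705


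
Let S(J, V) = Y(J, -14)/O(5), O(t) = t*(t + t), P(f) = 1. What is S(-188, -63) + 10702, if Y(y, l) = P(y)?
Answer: 535101/50 ≈ 10702.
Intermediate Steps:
Y(y, l) = 1
O(t) = 2*t² (O(t) = t*(2*t) = 2*t²)
S(J, V) = 1/50 (S(J, V) = 1/(2*5²) = 1/(2*25) = 1/50)
S(-188, -63) + 10702 = 1/50 + 10702 = 535101/50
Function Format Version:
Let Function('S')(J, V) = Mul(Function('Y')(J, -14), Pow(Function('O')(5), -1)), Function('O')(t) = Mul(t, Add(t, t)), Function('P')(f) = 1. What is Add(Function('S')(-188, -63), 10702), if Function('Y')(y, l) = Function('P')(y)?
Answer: Rational(535101, 50) ≈ 10702.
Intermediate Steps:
Function('Y')(y, l) = 1
Function('O')(t) = Mul(2, Pow(t, 2)) (Function('O')(t) = Mul(t, Mul(2, t)) = Mul(2, Pow(t, 2)))
Function('S')(J, V) = Rational(1, 50) (Function('S')(J, V) = Mul(1, Pow(Mul(2, Pow(5, 2)), -1)) = Mul(1, Pow(Mul(2, 25), -1)) = Mul(1, Pow(50, -1)) = Mul(1, Rational(1, 50)) = Rational(1, 50))
Add(Function('S')(-188, -63), 10702) = Add(Rational(1, 50), 10702) = Rational(535101, 50)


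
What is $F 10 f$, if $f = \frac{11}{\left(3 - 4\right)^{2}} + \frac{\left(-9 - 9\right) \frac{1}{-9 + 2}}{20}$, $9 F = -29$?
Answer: $- \frac{22591}{63} \approx -358.59$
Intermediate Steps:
$F = - \frac{29}{9}$ ($F = \frac{1}{9} \left(-29\right) = - \frac{29}{9} \approx -3.2222$)
$f = \frac{779}{70}$ ($f = \frac{11}{\left(-1\right)^{2}} + - \frac{18}{-7} \cdot \frac{1}{20} = \frac{11}{1} + \left(-18\right) \left(- \frac{1}{7}\right) \frac{1}{20} = 11 \cdot 1 + \frac{18}{7} \cdot \frac{1}{20} = 11 + \frac{9}{70} = \frac{779}{70} \approx 11.129$)
$F 10 f = \left(- \frac{29}{9}\right) 10 \cdot \frac{779}{70} = \left(- \frac{290}{9}\right) \frac{779}{70} = - \frac{22591}{63}$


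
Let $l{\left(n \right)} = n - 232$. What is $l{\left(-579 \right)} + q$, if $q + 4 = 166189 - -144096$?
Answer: $309470$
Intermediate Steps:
$l{\left(n \right)} = -232 + n$
$q = 310281$ ($q = -4 + \left(166189 - -144096\right) = -4 + \left(166189 + 144096\right) = -4 + 310285 = 310281$)
$l{\left(-579 \right)} + q = \left(-232 - 579\right) + 310281 = -811 + 310281 = 309470$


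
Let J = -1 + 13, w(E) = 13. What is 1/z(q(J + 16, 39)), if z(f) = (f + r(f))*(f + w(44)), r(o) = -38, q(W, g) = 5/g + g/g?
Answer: -1521/792338 ≈ -0.0019196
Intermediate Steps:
J = 12
q(W, g) = 1 + 5/g (q(W, g) = 5/g + 1 = 1 + 5/g)
z(f) = (-38 + f)*(13 + f) (z(f) = (f - 38)*(f + 13) = (-38 + f)*(13 + f))
1/z(q(J + 16, 39)) = 1/(-494 + ((5 + 39)/39)**2 - 25*(5 + 39)/39) = 1/(-494 + ((1/39)*44)**2 - 25*44/39) = 1/(-494 + (44/39)**2 - 25*44/39) = 1/(-494 + 1936/1521 - 1100/39) = 1/(-792338/1521) = -1521/792338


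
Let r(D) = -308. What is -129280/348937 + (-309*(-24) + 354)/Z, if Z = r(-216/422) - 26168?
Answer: -3067028885/4619228006 ≈ -0.66397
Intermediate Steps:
Z = -26476 (Z = -308 - 26168 = -26476)
-129280/348937 + (-309*(-24) + 354)/Z = -129280/348937 + (-309*(-24) + 354)/(-26476) = -129280*1/348937 + (7416 + 354)*(-1/26476) = -129280/348937 + 7770*(-1/26476) = -129280/348937 - 3885/13238 = -3067028885/4619228006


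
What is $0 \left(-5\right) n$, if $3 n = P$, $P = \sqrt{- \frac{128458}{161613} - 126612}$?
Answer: $0$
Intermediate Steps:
$P = \frac{i \sqrt{367441047286598}}{53871}$ ($P = \sqrt{\left(-128458\right) \frac{1}{161613} - 126612} = \sqrt{- \frac{128458}{161613} - 126612} = \sqrt{- \frac{20462273614}{161613}} = \frac{i \sqrt{367441047286598}}{53871} \approx 355.83 i$)
$n = \frac{i \sqrt{367441047286598}}{161613}$ ($n = \frac{\frac{1}{53871} i \sqrt{367441047286598}}{3} = \frac{i \sqrt{367441047286598}}{161613} \approx 118.61 i$)
$0 \left(-5\right) n = 0 \left(-5\right) \frac{i \sqrt{367441047286598}}{161613} = 0 \frac{i \sqrt{367441047286598}}{161613} = 0$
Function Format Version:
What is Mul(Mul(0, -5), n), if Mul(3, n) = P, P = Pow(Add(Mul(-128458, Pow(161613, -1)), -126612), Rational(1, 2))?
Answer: 0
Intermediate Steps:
P = Mul(Rational(1, 53871), I, Pow(367441047286598, Rational(1, 2))) (P = Pow(Add(Mul(-128458, Rational(1, 161613)), -126612), Rational(1, 2)) = Pow(Add(Rational(-128458, 161613), -126612), Rational(1, 2)) = Pow(Rational(-20462273614, 161613), Rational(1, 2)) = Mul(Rational(1, 53871), I, Pow(367441047286598, Rational(1, 2))) ≈ Mul(355.83, I))
n = Mul(Rational(1, 161613), I, Pow(367441047286598, Rational(1, 2))) (n = Mul(Rational(1, 3), Mul(Rational(1, 53871), I, Pow(367441047286598, Rational(1, 2)))) = Mul(Rational(1, 161613), I, Pow(367441047286598, Rational(1, 2))) ≈ Mul(118.61, I))
Mul(Mul(0, -5), n) = Mul(Mul(0, -5), Mul(Rational(1, 161613), I, Pow(367441047286598, Rational(1, 2)))) = Mul(0, Mul(Rational(1, 161613), I, Pow(367441047286598, Rational(1, 2)))) = 0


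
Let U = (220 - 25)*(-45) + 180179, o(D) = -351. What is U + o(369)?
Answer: 171053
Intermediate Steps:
U = 171404 (U = 195*(-45) + 180179 = -8775 + 180179 = 171404)
U + o(369) = 171404 - 351 = 171053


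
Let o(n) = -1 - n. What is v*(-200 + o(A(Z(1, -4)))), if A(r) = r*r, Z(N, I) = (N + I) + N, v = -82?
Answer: 16810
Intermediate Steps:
Z(N, I) = I + 2*N (Z(N, I) = (I + N) + N = I + 2*N)
A(r) = r²
v*(-200 + o(A(Z(1, -4)))) = -82*(-200 + (-1 - (-4 + 2*1)²)) = -82*(-200 + (-1 - (-4 + 2)²)) = -82*(-200 + (-1 - 1*(-2)²)) = -82*(-200 + (-1 - 1*4)) = -82*(-200 + (-1 - 4)) = -82*(-200 - 5) = -82*(-205) = 16810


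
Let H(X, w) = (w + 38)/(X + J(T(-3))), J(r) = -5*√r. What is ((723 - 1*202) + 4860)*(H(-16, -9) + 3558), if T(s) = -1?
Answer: 5377416254/281 + 780245*I/281 ≈ 1.9137e+7 + 2776.7*I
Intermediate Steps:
H(X, w) = (38 + w)/(X - 5*I) (H(X, w) = (w + 38)/(X - 5*I) = (38 + w)/(X - 5*I))
((723 - 1*202) + 4860)*(H(-16, -9) + 3558) = ((723 - 1*202) + 4860)*((38 - 9)/(-16 - 5*I) + 3558) = ((723 - 202) + 4860)*(((-16 + 5*I)/281)*29 + 3558) = (521 + 4860)*(29*(-16 + 5*I)/281 + 3558) = 5381*(3558 + 29*(-16 + 5*I)/281) = 19145598 + 156049*(-16 + 5*I)/281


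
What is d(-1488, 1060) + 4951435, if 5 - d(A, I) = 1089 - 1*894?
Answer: 4951245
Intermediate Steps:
d(A, I) = -190 (d(A, I) = 5 - (1089 - 1*894) = 5 - (1089 - 894) = 5 - 1*195 = 5 - 195 = -190)
d(-1488, 1060) + 4951435 = -190 + 4951435 = 4951245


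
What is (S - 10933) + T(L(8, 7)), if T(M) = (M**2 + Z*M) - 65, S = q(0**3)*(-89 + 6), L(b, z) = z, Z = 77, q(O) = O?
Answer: -10410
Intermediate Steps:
S = 0 (S = 0**3*(-89 + 6) = 0*(-83) = 0)
T(M) = -65 + M**2 + 77*M (T(M) = (M**2 + 77*M) - 65 = -65 + M**2 + 77*M)
(S - 10933) + T(L(8, 7)) = (0 - 10933) + (-65 + 7**2 + 77*7) = -10933 + (-65 + 49 + 539) = -10933 + 523 = -10410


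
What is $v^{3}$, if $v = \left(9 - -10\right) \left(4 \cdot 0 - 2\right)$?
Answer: $-54872$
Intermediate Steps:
$v = -38$ ($v = \left(9 + \left(-5 + 15\right)\right) \left(0 - 2\right) = \left(9 + 10\right) \left(-2\right) = 19 \left(-2\right) = -38$)
$v^{3} = \left(-38\right)^{3} = -54872$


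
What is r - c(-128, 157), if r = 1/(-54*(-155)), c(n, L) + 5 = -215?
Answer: 1841401/8370 ≈ 220.00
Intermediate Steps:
c(n, L) = -220 (c(n, L) = -5 - 215 = -220)
r = 1/8370 ≈ 0.00011947
r - c(-128, 157) = 1/8370 - 1*(-220) = 1/8370 + 220 = 1841401/8370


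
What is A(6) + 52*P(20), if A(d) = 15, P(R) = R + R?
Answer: 2095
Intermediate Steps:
P(R) = 2*R
A(6) + 52*P(20) = 15 + 52*(2*20) = 15 + 52*40 = 15 + 2080 = 2095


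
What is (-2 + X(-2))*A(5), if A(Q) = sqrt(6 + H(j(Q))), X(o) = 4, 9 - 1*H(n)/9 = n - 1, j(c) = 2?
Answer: 2*sqrt(78) ≈ 17.664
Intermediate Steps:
H(n) = 90 - 9*n (H(n) = 81 - 9*(n - 1) = 81 - 9*(-1 + n) = 81 + (9 - 9*n) = 90 - 9*n)
A(Q) = sqrt(78) (A(Q) = sqrt(6 + (90 - 9*2)) = sqrt(6 + (90 - 18)) = sqrt(6 + 72) = sqrt(78))
(-2 + X(-2))*A(5) = (-2 + 4)*sqrt(78) = 2*sqrt(78)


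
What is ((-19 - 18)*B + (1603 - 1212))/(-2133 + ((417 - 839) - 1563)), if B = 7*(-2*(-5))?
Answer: 2199/4118 ≈ 0.53400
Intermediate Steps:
B = 70 (B = 7*10 = 70)
((-19 - 18)*B + (1603 - 1212))/(-2133 + ((417 - 839) - 1563)) = ((-19 - 18)*70 + (1603 - 1212))/(-2133 + ((417 - 839) - 1563)) = (-37*70 + 391)/(-2133 + (-422 - 1563)) = (-2590 + 391)/(-2133 - 1985) = -2199/(-4118) = -2199*(-1/4118) = 2199/4118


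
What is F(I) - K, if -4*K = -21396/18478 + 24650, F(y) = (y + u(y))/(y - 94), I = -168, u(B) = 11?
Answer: 14917808229/2420618 ≈ 6162.8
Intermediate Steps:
F(y) = (11 + y)/(-94 + y) (F(y) = (y + 11)/(y - 94) = (11 + y)/(-94 + y))
K = -56932663/9239 (K = -(-21396/18478 + 24650)/4 = -(-21396*1/18478 + 24650)/4 = -(-10698/9239 + 24650)/4 = -¼*227730652/9239 = -56932663/9239 ≈ -6162.2)
F(I) - K = (11 - 168)/(-94 - 168) - 1*(-56932663/9239) = -157/(-262) + 56932663/9239 = -1/262*(-157) + 56932663/9239 = 157/262 + 56932663/9239 = 14917808229/2420618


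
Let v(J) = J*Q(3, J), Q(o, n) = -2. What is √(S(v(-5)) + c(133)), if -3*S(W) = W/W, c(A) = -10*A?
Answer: I*√11973/3 ≈ 36.474*I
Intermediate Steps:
v(J) = -2*J (v(J) = J*(-2) = -2*J)
S(W) = -⅓ (S(W) = -W/(3*W) = -⅓*1 = -⅓)
√(S(v(-5)) + c(133)) = √(-⅓ - 10*133) = √(-⅓ - 1330) = √(-3991/3) = I*√11973/3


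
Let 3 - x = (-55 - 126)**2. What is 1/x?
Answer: -1/32758 ≈ -3.0527e-5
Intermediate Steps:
x = -32758 (x = 3 - (-55 - 126)**2 = 3 - 1*(-181)**2 = 3 - 1*32761 = 3 - 32761 = -32758)
1/x = 1/(-32758) = -1/32758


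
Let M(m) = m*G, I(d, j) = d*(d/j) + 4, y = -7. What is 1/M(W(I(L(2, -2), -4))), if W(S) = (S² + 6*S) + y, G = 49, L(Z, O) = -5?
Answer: -16/12103 ≈ -0.0013220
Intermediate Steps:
I(d, j) = 4 + d²/j (I(d, j) = d²/j + 4 = 4 + d²/j)
W(S) = -7 + S² + 6*S (W(S) = (S² + 6*S) - 7 = -7 + S² + 6*S)
M(m) = 49*m (M(m) = m*49 = 49*m)
1/M(W(I(L(2, -2), -4))) = 1/(49*(-7 + (4 + (-5)²/(-4))² + 6*(4 + (-5)²/(-4)))) = 1/(49*(-7 + (4 + 25*(-¼))² + 6*(4 + 25*(-¼)))) = 1/(49*(-7 + (4 - 25/4)² + 6*(4 - 25/4))) = 1/(49*(-7 + (-9/4)² + 6*(-9/4))) = 1/(49*(-7 + 81/16 - 27/2)) = 1/(49*(-247/16)) = 1/(-12103/16) = -16/12103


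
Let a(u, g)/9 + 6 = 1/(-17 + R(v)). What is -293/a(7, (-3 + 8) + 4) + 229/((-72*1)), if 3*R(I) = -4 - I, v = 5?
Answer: 19171/8712 ≈ 2.2005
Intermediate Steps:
R(I) = -4/3 - I/3 (R(I) = (-4 - I)/3 = -4/3 - I/3)
a(u, g) = -1089/20 (a(u, g) = -54 + 9/(-17 + (-4/3 - ⅓*5)) = -54 + 9/(-17 + (-4/3 - 5/3)) = -54 + 9/(-17 - 3) = -54 + 9/(-20) = -54 + 9*(-1/20) = -54 - 9/20 = -1089/20)
-293/a(7, (-3 + 8) + 4) + 229/((-72*1)) = -293/(-1089/20) + 229/((-72*1)) = -293*(-20/1089) + 229/(-72) = 5860/1089 + 229*(-1/72) = 5860/1089 - 229/72 = 19171/8712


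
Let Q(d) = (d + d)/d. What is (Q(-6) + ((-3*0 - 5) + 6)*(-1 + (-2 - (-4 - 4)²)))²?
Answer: 4225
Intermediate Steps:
Q(d) = 2 (Q(d) = (2*d)/d = 2)
(Q(-6) + ((-3*0 - 5) + 6)*(-1 + (-2 - (-4 - 4)²)))² = (2 + ((-3*0 - 5) + 6)*(-1 + (-2 - (-4 - 4)²)))² = (2 + ((0 - 5) + 6)*(-1 + (-2 - 1*(-8)²)))² = (2 + (-5 + 6)*(-1 + (-2 - 1*64)))² = (2 + 1*(-1 + (-2 - 64)))² = (2 + 1*(-1 - 66))² = (2 + 1*(-67))² = (2 - 67)² = (-65)² = 4225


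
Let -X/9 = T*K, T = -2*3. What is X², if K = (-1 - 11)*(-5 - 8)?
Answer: 70963776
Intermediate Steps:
K = 156 (K = -12*(-13) = 156)
T = -6 (T = -2*3 = -6)
X = 8424 (X = -(-54)*156 = -9*(-936) = 8424)
X² = 8424² = 70963776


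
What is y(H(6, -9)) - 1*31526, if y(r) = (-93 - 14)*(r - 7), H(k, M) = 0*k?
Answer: -30777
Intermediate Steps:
H(k, M) = 0
y(r) = 749 - 107*r (y(r) = -107*(-7 + r) = 749 - 107*r)
y(H(6, -9)) - 1*31526 = (749 - 107*0) - 1*31526 = (749 + 0) - 31526 = 749 - 31526 = -30777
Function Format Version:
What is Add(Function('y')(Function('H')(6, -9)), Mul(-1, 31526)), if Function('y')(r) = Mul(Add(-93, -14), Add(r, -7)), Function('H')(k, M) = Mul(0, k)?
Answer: -30777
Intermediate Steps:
Function('H')(k, M) = 0
Function('y')(r) = Add(749, Mul(-107, r)) (Function('y')(r) = Mul(-107, Add(-7, r)) = Add(749, Mul(-107, r)))
Add(Function('y')(Function('H')(6, -9)), Mul(-1, 31526)) = Add(Add(749, Mul(-107, 0)), Mul(-1, 31526)) = Add(Add(749, 0), -31526) = Add(749, -31526) = -30777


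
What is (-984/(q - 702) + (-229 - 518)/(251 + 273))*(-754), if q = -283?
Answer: 83007483/258070 ≈ 321.65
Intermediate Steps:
(-984/(q - 702) + (-229 - 518)/(251 + 273))*(-754) = (-984/(-283 - 702) + (-229 - 518)/(251 + 273))*(-754) = (-984/(-985) - 747/524)*(-754) = (-984*(-1/985) - 747*1/524)*(-754) = (984/985 - 747/524)*(-754) = -220179/516140*(-754) = 83007483/258070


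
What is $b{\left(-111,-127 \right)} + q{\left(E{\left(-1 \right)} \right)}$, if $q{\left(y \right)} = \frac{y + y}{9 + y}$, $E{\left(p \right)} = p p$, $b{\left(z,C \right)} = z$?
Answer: $- \frac{554}{5} \approx -110.8$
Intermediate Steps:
$E{\left(p \right)} = p^{2}$
$q{\left(y \right)} = \frac{2 y}{9 + y}$
$b{\left(-111,-127 \right)} + q{\left(E{\left(-1 \right)} \right)} = -111 + \frac{2 \left(-1\right)^{2}}{9 + \left(-1\right)^{2}} = -111 + 2 \cdot 1 \frac{1}{9 + 1} = -111 + 2 \cdot 1 \cdot \frac{1}{10} = -111 + \frac{1}{5} = - \frac{554}{5}$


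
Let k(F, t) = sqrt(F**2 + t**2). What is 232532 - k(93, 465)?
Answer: 232532 - 93*sqrt(26) ≈ 2.3206e+5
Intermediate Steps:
232532 - k(93, 465) = 232532 - sqrt(93**2 + 465**2) = 232532 - sqrt(8649 + 216225) = 232532 - sqrt(224874) = 232532 - 93*sqrt(26)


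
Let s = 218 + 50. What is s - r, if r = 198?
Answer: 70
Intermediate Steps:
s = 268
s - r = 268 - 1*198 = 268 - 198 = 70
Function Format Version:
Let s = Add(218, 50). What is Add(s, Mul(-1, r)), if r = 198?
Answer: 70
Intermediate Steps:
s = 268
Add(s, Mul(-1, r)) = Add(268, Mul(-1, 198)) = Add(268, -198) = 70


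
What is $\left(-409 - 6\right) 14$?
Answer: $-5810$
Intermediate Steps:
$\left(-409 - 6\right) 14 = \left(-415\right) 14 = -5810$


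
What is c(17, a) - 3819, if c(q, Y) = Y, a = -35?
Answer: -3854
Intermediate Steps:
c(17, a) - 3819 = -35 - 3819 = -3854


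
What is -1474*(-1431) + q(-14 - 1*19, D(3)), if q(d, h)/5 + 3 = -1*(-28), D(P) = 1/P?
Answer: 2109419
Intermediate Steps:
D(P) = 1/P
q(d, h) = 125 (q(d, h) = -15 + 5*(-1*(-28)) = -15 + 5*28 = -15 + 140 = 125)
-1474*(-1431) + q(-14 - 1*19, D(3)) = -1474*(-1431) + 125 = 2109294 + 125 = 2109419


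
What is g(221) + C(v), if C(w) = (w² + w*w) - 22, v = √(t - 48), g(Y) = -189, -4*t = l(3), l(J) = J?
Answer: -617/2 ≈ -308.50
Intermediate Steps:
t = -¾ (t = -¼*3 = -¾ ≈ -0.75000)
v = I*√195/2 (v = √(-¾ - 48) = √(-195/4) = I*√195/2 ≈ 6.9821*I)
C(w) = -22 + 2*w² (C(w) = (w² + w²) - 22 = 2*w² - 22 = -22 + 2*w²)
g(221) + C(v) = -189 + (-22 + 2*(I*√195/2)²) = -189 + (-22 + 2*(-195/4)) = -189 + (-22 - 195/2) = -189 - 239/2 = -617/2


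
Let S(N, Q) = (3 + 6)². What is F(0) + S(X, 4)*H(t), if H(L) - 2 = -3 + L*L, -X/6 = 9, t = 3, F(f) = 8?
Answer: 656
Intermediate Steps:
X = -54 (X = -6*9 = -54)
H(L) = -1 + L² (H(L) = 2 + (-3 + L*L) = 2 + (-3 + L²) = -1 + L²)
S(N, Q) = 81 (S(N, Q) = 9² = 81)
F(0) + S(X, 4)*H(t) = 8 + 81*(-1 + 3²) = 8 + 81*(-1 + 9) = 8 + 81*8 = 8 + 648 = 656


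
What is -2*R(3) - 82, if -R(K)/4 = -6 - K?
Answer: -154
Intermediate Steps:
R(K) = 24 + 4*K (R(K) = -4*(-6 - K) = 24 + 4*K)
-2*R(3) - 82 = -2*(24 + 4*3) - 82 = -2*(24 + 12) - 82 = -2*36 - 82 = -72 - 82 = -154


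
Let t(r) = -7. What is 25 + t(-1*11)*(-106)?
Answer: 767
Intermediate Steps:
25 + t(-1*11)*(-106) = 25 - 7*(-106) = 25 + 742 = 767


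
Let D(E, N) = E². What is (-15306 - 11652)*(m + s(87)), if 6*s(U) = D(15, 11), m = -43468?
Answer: 1170799419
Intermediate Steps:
s(U) = 75/2 (s(U) = (⅙)*15² = (⅙)*225 = 75/2)
(-15306 - 11652)*(m + s(87)) = (-15306 - 11652)*(-43468 + 75/2) = -26958*(-86861/2) = 1170799419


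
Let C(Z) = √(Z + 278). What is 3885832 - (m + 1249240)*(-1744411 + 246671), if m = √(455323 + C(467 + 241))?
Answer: 1871040603432 + 1497740*√(455323 + √986) ≈ 1.8721e+12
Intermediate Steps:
C(Z) = √(278 + Z)
m = √(455323 + √986) (m = √(455323 + √(278 + (467 + 241))) = √(455323 + √(278 + 708)) = √(455323 + √986) ≈ 674.80)
3885832 - (m + 1249240)*(-1744411 + 246671) = 3885832 - (√(455323 + √986) + 1249240)*(-1744411 + 246671) = 3885832 - (1249240 + √(455323 + √986))*(-1497740) = 3885832 - (-1871036717600 - 1497740*√(455323 + √986)) = 3885832 + (1871036717600 + 1497740*√(455323 + √986)) = 1871040603432 + 1497740*√(455323 + √986)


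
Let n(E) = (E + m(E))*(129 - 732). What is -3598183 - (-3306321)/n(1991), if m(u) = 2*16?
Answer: -487701689372/135541 ≈ -3.5982e+6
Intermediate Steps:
m(u) = 32
n(E) = -19296 - 603*E (n(E) = (E + 32)*(129 - 732) = (32 + E)*(-603) = -19296 - 603*E)
-3598183 - (-3306321)/n(1991) = -3598183 - (-3306321)/(-19296 - 603*1991) = -3598183 - (-3306321)/(-19296 - 1200573) = -3598183 - (-3306321)/(-1219869) = -3598183 - (-3306321)*(-1)/1219869 = -3598183 - 1*367369/135541 = -3598183 - 367369/135541 = -487701689372/135541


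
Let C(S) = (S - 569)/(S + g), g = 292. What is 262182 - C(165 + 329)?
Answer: 68691709/262 ≈ 2.6218e+5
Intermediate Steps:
C(S) = (-569 + S)/(292 + S) (C(S) = (S - 569)/(S + 292) = (-569 + S)/(292 + S))
262182 - C(165 + 329) = 262182 - (-569 + (165 + 329))/(292 + (165 + 329)) = 262182 - (-569 + 494)/(292 + 494) = 262182 - (-75)/786 = 262182 - 1*(-25/262) = 262182 + 25/262 = 68691709/262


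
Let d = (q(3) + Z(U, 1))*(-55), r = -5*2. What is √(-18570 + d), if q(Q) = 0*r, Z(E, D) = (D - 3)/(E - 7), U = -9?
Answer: I*√297230/4 ≈ 136.3*I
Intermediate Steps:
r = -10
Z(E, D) = (-3 + D)/(-7 + E)
q(Q) = 0 (q(Q) = 0*(-10) = 0)
d = -55/8 (d = (0 + (-3 + 1)/(-7 - 9))*(-55) = (0 - 2/(-16))*(-55) = (0 - 1/16*(-2))*(-55) = (0 + ⅛)*(-55) = (⅛)*(-55) = -55/8 ≈ -6.8750)
√(-18570 + d) = √(-18570 - 55/8) = √(-148615/8) = I*√297230/4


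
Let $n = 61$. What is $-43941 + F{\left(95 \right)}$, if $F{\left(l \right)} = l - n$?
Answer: $-43907$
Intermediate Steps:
$F{\left(l \right)} = -61 + l$ ($F{\left(l \right)} = l - 61 = -61 + l$)
$-43941 + F{\left(95 \right)} = -43941 + \left(-61 + 95\right) = -43941 + 34 = -43907$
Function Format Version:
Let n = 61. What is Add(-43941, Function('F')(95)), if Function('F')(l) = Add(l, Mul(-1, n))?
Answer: -43907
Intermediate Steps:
Function('F')(l) = Add(-61, l) (Function('F')(l) = Add(l, Mul(-1, 61)) = Add(l, -61) = Add(-61, l))
Add(-43941, Function('F')(95)) = Add(-43941, Add(-61, 95)) = Add(-43941, 34) = -43907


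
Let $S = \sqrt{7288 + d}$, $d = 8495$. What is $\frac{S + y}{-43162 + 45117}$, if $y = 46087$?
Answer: $\frac{2711}{115} + \frac{\sqrt{15783}}{1955} \approx 23.638$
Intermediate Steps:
$S = \sqrt{15783}$ ($S = \sqrt{7288 + 8495} = \sqrt{15783} \approx 125.63$)
$\frac{S + y}{-43162 + 45117} = \frac{\sqrt{15783} + 46087}{-43162 + 45117} = \frac{46087 + \sqrt{15783}}{1955} = \left(46087 + \sqrt{15783}\right) \frac{1}{1955} = \frac{2711}{115} + \frac{\sqrt{15783}}{1955}$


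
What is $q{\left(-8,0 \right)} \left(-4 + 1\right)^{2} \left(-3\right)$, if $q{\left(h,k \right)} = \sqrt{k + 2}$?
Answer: $- 27 \sqrt{2} \approx -38.184$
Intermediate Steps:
$q{\left(h,k \right)} = \sqrt{2 + k}$
$q{\left(-8,0 \right)} \left(-4 + 1\right)^{2} \left(-3\right) = \sqrt{2 + 0} \left(-4 + 1\right)^{2} \left(-3\right) = \sqrt{2} \left(-3\right)^{2} \left(-3\right) = \sqrt{2} \cdot 9 \left(-3\right) = \sqrt{2} \left(-27\right) = - 27 \sqrt{2}$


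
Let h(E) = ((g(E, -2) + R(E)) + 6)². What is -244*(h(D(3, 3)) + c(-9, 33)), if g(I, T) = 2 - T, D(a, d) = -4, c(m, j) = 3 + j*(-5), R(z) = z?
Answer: 30744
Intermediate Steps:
c(m, j) = 3 - 5*j
h(E) = (10 + E)² (h(E) = (((2 - 1*(-2)) + E) + 6)² = (((2 + 2) + E) + 6)² = ((4 + E) + 6)² = (10 + E)²)
-244*(h(D(3, 3)) + c(-9, 33)) = -244*((10 - 4)² + (3 - 5*33)) = -244*(6² + (3 - 165)) = -244*(36 - 162) = -244*(-126) = 30744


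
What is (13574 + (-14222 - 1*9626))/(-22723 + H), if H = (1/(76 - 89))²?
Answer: 868153/1920093 ≈ 0.45214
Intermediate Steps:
H = 1/169 (H = (1/(-13))² = (-1/13)² = 1/169 ≈ 0.0059172)
(13574 + (-14222 - 1*9626))/(-22723 + H) = (13574 + (-14222 - 1*9626))/(-22723 + 1/169) = (13574 + (-14222 - 9626))/(-3840186/169) = (13574 - 23848)*(-169/3840186) = -10274*(-169/3840186) = 868153/1920093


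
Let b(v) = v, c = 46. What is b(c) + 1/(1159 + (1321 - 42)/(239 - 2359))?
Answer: 112968966/2455801 ≈ 46.001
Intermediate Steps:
b(c) + 1/(1159 + (1321 - 42)/(239 - 2359)) = 46 + 1/(1159 + (1321 - 42)/(239 - 2359)) = 46 + 1/(1159 + 1279/(-2120)) = 46 + 1/(1159 + 1279*(-1/2120)) = 46 + 1/(1159 - 1279/2120) = 46 + 1/(2455801/2120) = 46 + 2120/2455801 = 112968966/2455801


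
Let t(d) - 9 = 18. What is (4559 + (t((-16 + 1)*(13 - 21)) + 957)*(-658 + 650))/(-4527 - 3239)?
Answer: 3313/7766 ≈ 0.42660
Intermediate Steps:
t(d) = 27 (t(d) = 9 + 18 = 27)
(4559 + (t((-16 + 1)*(13 - 21)) + 957)*(-658 + 650))/(-4527 - 3239) = (4559 + (27 + 957)*(-658 + 650))/(-4527 - 3239) = (4559 + 984*(-8))/(-7766) = (4559 - 7872)*(-1/7766) = -3313*(-1/7766) = 3313/7766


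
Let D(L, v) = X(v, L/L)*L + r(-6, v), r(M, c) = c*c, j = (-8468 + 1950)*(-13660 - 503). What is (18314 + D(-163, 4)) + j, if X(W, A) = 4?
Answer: 92332112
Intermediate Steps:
j = 92314434 (j = -6518*(-14163) = 92314434)
r(M, c) = c**2
D(L, v) = v**2 + 4*L (D(L, v) = 4*L + v**2 = v**2 + 4*L)
(18314 + D(-163, 4)) + j = (18314 + (4**2 + 4*(-163))) + 92314434 = (18314 + (16 - 652)) + 92314434 = (18314 - 636) + 92314434 = 17678 + 92314434 = 92332112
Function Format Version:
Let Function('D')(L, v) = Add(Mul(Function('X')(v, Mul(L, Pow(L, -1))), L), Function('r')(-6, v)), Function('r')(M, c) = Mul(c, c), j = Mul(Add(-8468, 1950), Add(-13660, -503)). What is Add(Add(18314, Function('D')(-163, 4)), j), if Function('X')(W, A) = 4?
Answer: 92332112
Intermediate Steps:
j = 92314434 (j = Mul(-6518, -14163) = 92314434)
Function('r')(M, c) = Pow(c, 2)
Function('D')(L, v) = Add(Pow(v, 2), Mul(4, L)) (Function('D')(L, v) = Add(Mul(4, L), Pow(v, 2)) = Add(Pow(v, 2), Mul(4, L)))
Add(Add(18314, Function('D')(-163, 4)), j) = Add(Add(18314, Add(Pow(4, 2), Mul(4, -163))), 92314434) = Add(Add(18314, Add(16, -652)), 92314434) = Add(Add(18314, -636), 92314434) = Add(17678, 92314434) = 92332112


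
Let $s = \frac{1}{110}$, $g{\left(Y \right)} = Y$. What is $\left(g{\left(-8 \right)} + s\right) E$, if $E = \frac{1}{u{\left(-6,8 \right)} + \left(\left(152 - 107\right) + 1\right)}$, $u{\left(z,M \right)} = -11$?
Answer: $- \frac{879}{3850} \approx -0.22831$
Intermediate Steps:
$s = \frac{1}{110} \approx 0.0090909$
$E = \frac{1}{35}$ ($E = \frac{1}{-11 + \left(\left(152 - 107\right) + 1\right)} = \frac{1}{-11 + \left(45 + 1\right)} = \frac{1}{-11 + 46} = \frac{1}{35} \approx 0.028571$)
$\left(g{\left(-8 \right)} + s\right) E = \left(-8 + \frac{1}{110}\right) \frac{1}{35} = \left(- \frac{879}{110}\right) \frac{1}{35} = - \frac{879}{3850}$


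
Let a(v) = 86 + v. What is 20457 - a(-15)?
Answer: 20386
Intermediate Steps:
20457 - a(-15) = 20457 - (86 - 15) = 20457 - 1*71 = 20457 - 71 = 20386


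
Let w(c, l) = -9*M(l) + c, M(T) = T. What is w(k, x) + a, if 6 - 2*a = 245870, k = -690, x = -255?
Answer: -121327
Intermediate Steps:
w(c, l) = c - 9*l (w(c, l) = -9*l + c = c - 9*l)
a = -122932 (a = 3 - 1/2*245870 = 3 - 122935 = -122932)
w(k, x) + a = (-690 - 9*(-255)) - 122932 = (-690 + 2295) - 122932 = 1605 - 122932 = -121327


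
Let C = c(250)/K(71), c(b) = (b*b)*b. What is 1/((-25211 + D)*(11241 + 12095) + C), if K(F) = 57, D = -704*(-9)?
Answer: -57/25090994000 ≈ -2.2717e-9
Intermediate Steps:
D = 6336
c(b) = b**3 (c(b) = b**2*b = b**3)
C = 15625000/57 (C = 250**3/57 = 15625000*(1/57) = 15625000/57 ≈ 2.7412e+5)
1/((-25211 + D)*(11241 + 12095) + C) = 1/((-25211 + 6336)*(11241 + 12095) + 15625000/57) = 1/(-18875*23336 + 15625000/57) = 1/(-440467000 + 15625000/57) = 1/(-25090994000/57) = -57/25090994000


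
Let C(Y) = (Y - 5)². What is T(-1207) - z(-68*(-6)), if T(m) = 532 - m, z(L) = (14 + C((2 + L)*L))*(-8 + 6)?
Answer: 55961853017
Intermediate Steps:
C(Y) = (-5 + Y)²
z(L) = -28 - 2*(-5 + L*(2 + L))² (z(L) = (14 + (-5 + (2 + L)*L)²)*(-8 + 6) = (14 + (-5 + L*(2 + L))²)*(-2) = -28 - 2*(-5 + L*(2 + L))²)
T(-1207) - z(-68*(-6)) = (532 - 1*(-1207)) - (-28 - 2*(-5 + (-68*(-6))*(2 - 68*(-6)))²) = (532 + 1207) - (-28 - 2*(-5 + 408*(2 + 408))²) = 1739 - (-28 - 2*(-5 + 408*410)²) = 1739 - (-28 - 2*(-5 + 167280)²) = 1739 - (-28 - 2*167275²) = 1739 - (-28 - 2*27980925625) = 1739 - (-28 - 55961851250) = 1739 - 1*(-55961851278) = 1739 + 55961851278 = 55961853017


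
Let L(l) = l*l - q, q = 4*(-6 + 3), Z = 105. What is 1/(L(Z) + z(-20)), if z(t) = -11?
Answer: 1/11026 ≈ 9.0695e-5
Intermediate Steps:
q = -12 (q = 4*(-3) = -12)
L(l) = 12 + l² (L(l) = l*l - 1*(-12) = l² + 12 = 12 + l²)
1/(L(Z) + z(-20)) = 1/((12 + 105²) - 11) = 1/((12 + 11025) - 11) = 1/(11037 - 11) = 1/11026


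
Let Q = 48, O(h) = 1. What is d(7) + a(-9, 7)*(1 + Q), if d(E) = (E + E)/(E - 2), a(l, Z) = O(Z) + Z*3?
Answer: 5404/5 ≈ 1080.8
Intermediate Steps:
a(l, Z) = 1 + 3*Z (a(l, Z) = 1 + Z*3 = 1 + 3*Z)
d(E) = 2*E/(-2 + E) (d(E) = (2*E)/(-2 + E) = 2*E/(-2 + E))
d(7) + a(-9, 7)*(1 + Q) = 2*7/(-2 + 7) + (1 + 3*7)*(1 + 48) = 2*7/5 + (1 + 21)*49 = 2*7*(⅕) + 22*49 = 14/5 + 1078 = 5404/5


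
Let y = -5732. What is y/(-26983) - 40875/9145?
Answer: -210102197/49351907 ≈ -4.2572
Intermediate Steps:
y/(-26983) - 40875/9145 = -5732/(-26983) - 40875/9145 = -5732*(-1/26983) - 40875*1/9145 = 5732/26983 - 8175/1829 = -210102197/49351907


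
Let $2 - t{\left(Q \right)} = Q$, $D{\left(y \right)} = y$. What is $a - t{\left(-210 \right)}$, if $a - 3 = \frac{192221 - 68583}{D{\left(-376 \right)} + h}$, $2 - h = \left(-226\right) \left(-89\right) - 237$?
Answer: $- \frac{4356097}{20251} \approx -215.11$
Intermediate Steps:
$h = -19875$ ($h = 2 - \left(\left(-226\right) \left(-89\right) - 237\right) = 2 - \left(20114 - 237\right) = 2 - 19877 = -19875$)
$t{\left(Q \right)} = 2 - Q$
$a = - \frac{62885}{20251}$ ($a = 3 + \frac{192221 - 68583}{-376 - 19875} = 3 + \frac{123638}{-20251} = 3 + 123638 \left(- \frac{1}{20251}\right) = 3 - \frac{123638}{20251} = - \frac{62885}{20251} \approx -3.1053$)
$a - t{\left(-210 \right)} = - \frac{62885}{20251} - \left(2 - -210\right) = - \frac{62885}{20251} - \left(2 + 210\right) = - \frac{62885}{20251} - 212 = - \frac{4356097}{20251}$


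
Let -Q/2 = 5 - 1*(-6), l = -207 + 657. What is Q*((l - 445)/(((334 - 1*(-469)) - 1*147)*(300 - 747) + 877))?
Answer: 22/58471 ≈ 0.00037625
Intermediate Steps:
l = 450
Q = -22 (Q = -2*(5 - 1*(-6)) = -2*(5 + 6) = -2*11 = -22)
Q*((l - 445)/(((334 - 1*(-469)) - 1*147)*(300 - 747) + 877)) = -22*(450 - 445)/(((334 - 1*(-469)) - 1*147)*(300 - 747) + 877) = -110/(((334 + 469) - 147)*(-447) + 877) = -110/((803 - 147)*(-447) + 877) = -110/(656*(-447) + 877) = -110/(-293232 + 877) = -110/(-292355) = -110*(-1)/292355 = -22*(-1/58471) = 22/58471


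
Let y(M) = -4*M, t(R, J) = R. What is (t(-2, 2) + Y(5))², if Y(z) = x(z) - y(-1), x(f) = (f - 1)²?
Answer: 100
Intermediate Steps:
x(f) = (-1 + f)²
Y(z) = -4 + (-1 + z)² (Y(z) = (-1 + z)² - (-4)*(-1) = (-1 + z)² - 1*4 = (-1 + z)² - 4 = -4 + (-1 + z)²)
(t(-2, 2) + Y(5))² = (-2 + (-4 + (-1 + 5)²))² = (-2 + (-4 + 4²))² = (-2 + (-4 + 16))² = (-2 + 12)² = 10² = 100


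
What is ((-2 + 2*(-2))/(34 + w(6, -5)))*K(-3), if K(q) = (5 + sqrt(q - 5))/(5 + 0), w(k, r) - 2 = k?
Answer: -1/7 - 2*I*sqrt(2)/35 ≈ -0.14286 - 0.080812*I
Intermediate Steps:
w(k, r) = 2 + k
K(q) = 1 + sqrt(-5 + q)/5 (K(q) = (5 + sqrt(-5 + q))/5 = (5 + sqrt(-5 + q))*(1/5) = 1 + sqrt(-5 + q)/5)
((-2 + 2*(-2))/(34 + w(6, -5)))*K(-3) = ((-2 + 2*(-2))/(34 + (2 + 6)))*(1 + sqrt(-5 - 3)/5) = ((-2 - 4)/(34 + 8))*(1 + sqrt(-8)/5) = (-6/42)*(1 + (2*I*sqrt(2))/5) = ((1/42)*(-6))*(1 + 2*I*sqrt(2)/5) = -(1 + 2*I*sqrt(2)/5)/7 = -1/7 - 2*I*sqrt(2)/35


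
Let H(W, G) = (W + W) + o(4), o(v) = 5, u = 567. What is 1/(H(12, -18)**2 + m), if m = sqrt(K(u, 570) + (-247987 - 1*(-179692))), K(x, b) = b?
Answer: 841/775006 - 15*I*sqrt(301)/775006 ≈ 0.0010852 - 0.00033579*I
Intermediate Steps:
H(W, G) = 5 + 2*W (H(W, G) = (W + W) + 5 = 2*W + 5 = 5 + 2*W)
m = 15*I*sqrt(301) (m = sqrt(570 + (-247987 - 1*(-179692))) = sqrt(570 + (-247987 + 179692)) = sqrt(570 - 68295) = sqrt(-67725) = 15*I*sqrt(301) ≈ 260.24*I)
1/(H(12, -18)**2 + m) = 1/((5 + 2*12)**2 + 15*I*sqrt(301)) = 1/((5 + 24)**2 + 15*I*sqrt(301)) = 1/(29**2 + 15*I*sqrt(301)) = 1/(841 + 15*I*sqrt(301))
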